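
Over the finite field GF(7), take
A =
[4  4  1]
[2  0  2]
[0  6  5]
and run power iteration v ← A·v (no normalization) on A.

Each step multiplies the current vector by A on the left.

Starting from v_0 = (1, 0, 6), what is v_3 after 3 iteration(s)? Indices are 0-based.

v_0 = (1, 0, 6).
v_1 = A·v_0 = (3, 0, 2).
v_2 = A·v_1 = (0, 3, 3).
v_3 = A·v_2 = (1, 6, 5).

v_3 = (1, 6, 5)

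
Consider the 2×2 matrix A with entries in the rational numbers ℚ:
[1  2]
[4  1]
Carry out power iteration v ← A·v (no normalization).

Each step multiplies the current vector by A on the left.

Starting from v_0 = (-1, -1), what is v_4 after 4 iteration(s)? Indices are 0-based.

v_0 = (-1, -1).
v_1 = A·v_0 = (-3, -5).
v_2 = A·v_1 = (-13, -17).
v_3 = A·v_2 = (-47, -69).
v_4 = A·v_3 = (-185, -257).

v_4 = (-185, -257)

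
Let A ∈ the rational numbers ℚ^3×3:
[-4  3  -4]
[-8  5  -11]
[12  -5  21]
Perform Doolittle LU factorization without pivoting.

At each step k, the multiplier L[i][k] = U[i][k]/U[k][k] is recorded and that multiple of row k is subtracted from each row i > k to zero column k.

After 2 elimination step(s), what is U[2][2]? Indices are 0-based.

k=0: U[0][0]=-4
  eliminate (1,0): mult=2, new row 1: (0, -1, -3); set L[1][0]=2
  eliminate (2,0): mult=-3, new row 2: (0, 4, 9); set L[2][0]=-3
k=1: U[1][1]=-1
  eliminate (2,1): mult=-4, new row 2: (0, 0, -3); set L[2][1]=-4

U[2][2] = -3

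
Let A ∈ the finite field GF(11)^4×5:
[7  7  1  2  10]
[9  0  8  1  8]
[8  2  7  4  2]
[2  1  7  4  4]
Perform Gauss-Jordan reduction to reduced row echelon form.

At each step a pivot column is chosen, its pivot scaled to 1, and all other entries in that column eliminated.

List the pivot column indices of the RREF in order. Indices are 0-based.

pivot columns: 0, 1, 2, 3

step 1: normalize row 0 (÷7) = (1, 1, 8, 5, 3)
  row 1: subtract 9×row0 = (0, 2, 2, 0, 3)
  row 2: subtract 8×row0 = (0, 5, 9, 8, 0)
  row 3: subtract 2×row0 = (0, 10, 2, 5, 9)
step 2: normalize row 1 (÷2) = (0, 1, 1, 0, 7)
  row 0: subtract 1×row1 = (1, 0, 7, 5, 7)
  row 2: subtract 5×row1 = (0, 0, 4, 8, 9)
  row 3: subtract 10×row1 = (0, 0, 3, 5, 5)
step 3: normalize row 2 (÷4) = (0, 0, 1, 2, 5)
  row 0: subtract 7×row2 = (1, 0, 0, 2, 5)
  row 1: subtract 1×row2 = (0, 1, 0, 9, 2)
  row 3: subtract 3×row2 = (0, 0, 0, 10, 1)
step 4: normalize row 3 (÷10) = (0, 0, 0, 1, 10)
  row 0: subtract 2×row3 = (1, 0, 0, 0, 7)
  row 1: subtract 9×row3 = (0, 1, 0, 0, 0)
  row 2: subtract 2×row3 = (0, 0, 1, 0, 7)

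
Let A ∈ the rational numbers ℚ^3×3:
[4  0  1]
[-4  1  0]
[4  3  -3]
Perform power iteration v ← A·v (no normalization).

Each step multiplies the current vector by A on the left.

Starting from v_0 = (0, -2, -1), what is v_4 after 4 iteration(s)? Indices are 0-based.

v_0 = (0, -2, -1).
v_1 = A·v_0 = (-1, -2, -3).
v_2 = A·v_1 = (-7, 2, -1).
v_3 = A·v_2 = (-29, 30, -19).
v_4 = A·v_3 = (-135, 146, 31).

v_4 = (-135, 146, 31)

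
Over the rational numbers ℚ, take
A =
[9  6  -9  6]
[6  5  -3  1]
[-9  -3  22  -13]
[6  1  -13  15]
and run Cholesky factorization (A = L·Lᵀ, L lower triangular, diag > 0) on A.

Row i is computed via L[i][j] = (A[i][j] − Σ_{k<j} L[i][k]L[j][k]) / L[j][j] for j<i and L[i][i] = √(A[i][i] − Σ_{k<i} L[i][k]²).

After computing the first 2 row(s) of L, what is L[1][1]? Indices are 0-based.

Step 1: L[0][0] = √(9) = 3.
  L[1][0] = (6) / L[0][0] = 2.
Step 2: L[1][1] = √(1) = 1.

L[1][1] = 1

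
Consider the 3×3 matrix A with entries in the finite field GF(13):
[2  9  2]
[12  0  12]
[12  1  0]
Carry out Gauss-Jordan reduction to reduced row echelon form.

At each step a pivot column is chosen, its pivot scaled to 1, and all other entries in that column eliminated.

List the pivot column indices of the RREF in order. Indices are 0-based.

pivot columns: 0, 1, 2

step 1: normalize row 0 (÷2) = (1, 11, 1)
  row 1: subtract 12×row0 = (0, 11, 0)
  row 2: subtract 12×row0 = (0, 12, 1)
step 2: normalize row 1 (÷11) = (0, 1, 0)
  row 0: subtract 11×row1 = (1, 0, 1)
  row 2: subtract 12×row1 = (0, 0, 1)
step 3: normalize row 2 (÷1) = (0, 0, 1)
  row 0: subtract 1×row2 = (1, 0, 0)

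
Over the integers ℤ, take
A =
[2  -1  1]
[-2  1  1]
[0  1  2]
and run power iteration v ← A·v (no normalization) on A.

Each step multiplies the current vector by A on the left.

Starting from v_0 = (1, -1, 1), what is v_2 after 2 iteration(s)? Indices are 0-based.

v_0 = (1, -1, 1).
v_1 = A·v_0 = (4, -2, 1).
v_2 = A·v_1 = (11, -9, 0).

v_2 = (11, -9, 0)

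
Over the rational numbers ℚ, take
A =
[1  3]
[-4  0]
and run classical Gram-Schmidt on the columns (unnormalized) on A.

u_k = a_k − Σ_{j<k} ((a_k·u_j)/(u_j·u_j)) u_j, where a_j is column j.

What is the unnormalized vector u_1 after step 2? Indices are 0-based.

Step 1: u_0 = a_0 = (1, -4).
Step 2: u_1 = a_1 − (3/17)·u_0 = (48/17, 12/17).

u_1 = (48/17, 12/17)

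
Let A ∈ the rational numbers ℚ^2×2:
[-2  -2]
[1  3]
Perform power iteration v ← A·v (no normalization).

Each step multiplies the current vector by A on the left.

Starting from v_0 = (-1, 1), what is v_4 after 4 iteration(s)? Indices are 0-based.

v_0 = (-1, 1).
v_1 = A·v_0 = (0, 2).
v_2 = A·v_1 = (-4, 6).
v_3 = A·v_2 = (-4, 14).
v_4 = A·v_3 = (-20, 38).

v_4 = (-20, 38)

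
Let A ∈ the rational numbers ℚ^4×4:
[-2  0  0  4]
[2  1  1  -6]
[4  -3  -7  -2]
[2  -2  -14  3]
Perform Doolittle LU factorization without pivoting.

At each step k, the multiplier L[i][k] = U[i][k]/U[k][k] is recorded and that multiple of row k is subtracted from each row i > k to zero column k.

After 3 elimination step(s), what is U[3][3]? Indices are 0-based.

U[3][3] = 3

[col 0] pivot -2
  R1 -= -1*R0 → (0, 1, 1, -2)  (L[1][0] := -1)
  R2 -= -2*R0 → (0, -3, -7, 6)  (L[2][0] := -2)
  R3 -= -1*R0 → (0, -2, -14, 7)  (L[3][0] := -1)
[col 1] pivot 1
  R2 -= -3*R1 → (0, 0, -4, 0)  (L[2][1] := -3)
  R3 -= -2*R1 → (0, 0, -12, 3)  (L[3][1] := -2)
[col 2] pivot -4
  R3 -= 3*R2 → (0, 0, 0, 3)  (L[3][2] := 3)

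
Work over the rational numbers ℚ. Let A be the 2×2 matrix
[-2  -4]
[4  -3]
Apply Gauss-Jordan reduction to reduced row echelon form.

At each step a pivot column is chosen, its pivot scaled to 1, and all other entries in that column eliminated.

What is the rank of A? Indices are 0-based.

[1] R0 /= -2  ⇒  (1, 2)
     R1 -= 4·R0  ⇒  (0, -11)
[2] R1 /= -11  ⇒  (0, 1)
     R0 -= 2·R1  ⇒  (1, 0)

rank = 2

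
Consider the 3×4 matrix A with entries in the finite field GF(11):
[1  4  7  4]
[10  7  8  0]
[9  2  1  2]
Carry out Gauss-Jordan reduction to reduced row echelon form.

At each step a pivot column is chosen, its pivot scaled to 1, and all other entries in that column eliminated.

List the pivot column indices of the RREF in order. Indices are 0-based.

[1] R0 /= 1  ⇒  (1, 4, 7, 4)
     R1 -= 10·R0  ⇒  (0, 0, 4, 4)
     R2 -= 9·R0  ⇒  (0, 10, 4, 10)
[2] R1 <-> R2
[2] R1 /= 10  ⇒  (0, 1, 7, 1)
     R0 -= 4·R1  ⇒  (1, 0, 1, 0)
[3] R2 /= 4  ⇒  (0, 0, 1, 1)
     R0 -= 1·R2  ⇒  (1, 0, 0, 10)
     R1 -= 7·R2  ⇒  (0, 1, 0, 5)

pivot columns: 0, 1, 2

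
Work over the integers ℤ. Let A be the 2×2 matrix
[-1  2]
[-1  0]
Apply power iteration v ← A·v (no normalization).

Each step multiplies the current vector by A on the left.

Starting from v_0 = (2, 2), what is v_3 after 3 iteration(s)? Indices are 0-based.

v_0 = (2, 2).
v_1 = A·v_0 = (2, -2).
v_2 = A·v_1 = (-6, -2).
v_3 = A·v_2 = (2, 6).

v_3 = (2, 6)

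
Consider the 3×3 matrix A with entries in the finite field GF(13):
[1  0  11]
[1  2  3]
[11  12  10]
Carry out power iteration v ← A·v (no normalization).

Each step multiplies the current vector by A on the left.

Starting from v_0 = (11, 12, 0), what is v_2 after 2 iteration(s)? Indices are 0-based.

v_0 = (11, 12, 0).
v_1 = A·v_0 = (11, 9, 5).
v_2 = A·v_1 = (1, 5, 6).

v_2 = (1, 5, 6)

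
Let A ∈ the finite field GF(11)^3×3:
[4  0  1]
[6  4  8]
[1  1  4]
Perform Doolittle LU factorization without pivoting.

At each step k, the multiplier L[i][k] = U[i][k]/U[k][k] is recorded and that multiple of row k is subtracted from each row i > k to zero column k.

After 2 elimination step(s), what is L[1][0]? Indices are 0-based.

L[1][0] = 7

Step 1: pivot at (0,0) is 4.
  row1 ← row1 − (7)·row0  ⇒  L[1][0]=7, U row1=(0, 4, 1)
  row2 ← row2 − (3)·row0  ⇒  L[2][0]=3, U row2=(0, 1, 1)
Step 2: pivot at (1,1) is 4.
  row2 ← row2 − (3)·row1  ⇒  L[2][1]=3, U row2=(0, 0, 9)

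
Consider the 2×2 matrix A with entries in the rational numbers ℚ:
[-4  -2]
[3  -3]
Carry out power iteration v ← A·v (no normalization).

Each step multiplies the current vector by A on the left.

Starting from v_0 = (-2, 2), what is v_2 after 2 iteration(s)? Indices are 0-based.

v_2 = (8, 48)

v_0 = (-2, 2).
v_1 = A·v_0 = (4, -12).
v_2 = A·v_1 = (8, 48).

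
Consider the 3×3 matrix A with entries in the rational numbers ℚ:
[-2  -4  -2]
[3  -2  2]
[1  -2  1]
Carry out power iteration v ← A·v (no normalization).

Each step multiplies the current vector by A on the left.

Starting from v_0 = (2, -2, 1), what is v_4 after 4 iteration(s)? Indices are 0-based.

v_4 = (670, 828, 545)

v_0 = (2, -2, 1).
v_1 = A·v_0 = (2, 12, 7).
v_2 = A·v_1 = (-66, -4, -15).
v_3 = A·v_2 = (178, -220, -73).
v_4 = A·v_3 = (670, 828, 545).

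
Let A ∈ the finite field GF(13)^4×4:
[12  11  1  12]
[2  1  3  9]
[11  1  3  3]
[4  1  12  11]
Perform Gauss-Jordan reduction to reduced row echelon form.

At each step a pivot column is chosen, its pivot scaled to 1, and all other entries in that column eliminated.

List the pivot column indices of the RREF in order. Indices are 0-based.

pivot(0,0)=12: scale R0 → (1, 2, 12, 1)
  clear (1,0): R1 −= (2)R0 → (0, 10, 5, 7)
  clear (2,0): R2 −= (11)R0 → (0, 5, 1, 5)
  clear (3,0): R3 −= (4)R0 → (0, 6, 3, 7)
pivot(1,1)=10: scale R1 → (0, 1, 7, 2)
  clear (0,1): R0 −= (2)R1 → (1, 0, 11, 10)
  clear (2,1): R2 −= (5)R1 → (0, 0, 5, 8)
  clear (3,1): R3 −= (6)R1 → (0, 0, 0, 8)
pivot(2,2)=5: scale R2 → (0, 0, 1, 12)
  clear (0,2): R0 −= (11)R2 → (1, 0, 0, 8)
  clear (1,2): R1 −= (7)R2 → (0, 1, 0, 9)
pivot(3,3)=8: scale R3 → (0, 0, 0, 1)
  clear (0,3): R0 −= (8)R3 → (1, 0, 0, 0)
  clear (1,3): R1 −= (9)R3 → (0, 1, 0, 0)
  clear (2,3): R2 −= (12)R3 → (0, 0, 1, 0)

pivot columns: 0, 1, 2, 3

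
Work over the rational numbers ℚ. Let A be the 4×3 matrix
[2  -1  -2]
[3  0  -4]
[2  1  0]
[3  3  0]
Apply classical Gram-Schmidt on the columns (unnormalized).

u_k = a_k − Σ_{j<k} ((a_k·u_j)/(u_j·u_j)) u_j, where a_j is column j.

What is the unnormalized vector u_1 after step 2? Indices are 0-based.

Step 1: u_0 = a_0 = (2, 3, 2, 3).
Step 2: u_1 = a_1 − (9/26)·u_0 = (-22/13, -27/26, 4/13, 51/26).

u_1 = (-22/13, -27/26, 4/13, 51/26)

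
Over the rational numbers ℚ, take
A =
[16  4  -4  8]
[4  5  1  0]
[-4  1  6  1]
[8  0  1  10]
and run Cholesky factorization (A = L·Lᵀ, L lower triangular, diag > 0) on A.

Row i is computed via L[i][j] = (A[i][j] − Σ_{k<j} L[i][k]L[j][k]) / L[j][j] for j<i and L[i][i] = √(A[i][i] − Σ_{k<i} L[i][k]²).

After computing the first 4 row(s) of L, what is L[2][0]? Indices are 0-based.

Step 1: L[0][0] = √(16) = 4.
  L[1][0] = (4) / L[0][0] = 1.
Step 2: L[1][1] = √(4) = 2.
  L[2][0] = (-4) / L[0][0] = -1.
  L[2][1] = (2) / L[1][1] = 1.
Step 3: L[2][2] = √(4) = 2.
  L[3][0] = (8) / L[0][0] = 2.
  L[3][1] = (-2) / L[1][1] = -1.
  L[3][2] = (4) / L[2][2] = 2.
Step 4: L[3][3] = √(1) = 1.

L[2][0] = -1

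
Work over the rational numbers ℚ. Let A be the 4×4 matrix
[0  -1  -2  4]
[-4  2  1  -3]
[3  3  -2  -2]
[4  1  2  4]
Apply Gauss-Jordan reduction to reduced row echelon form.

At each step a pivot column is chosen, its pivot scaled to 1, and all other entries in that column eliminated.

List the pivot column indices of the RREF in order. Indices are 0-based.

step 1: exchange rows 0,1
step 1: normalize row 0 (÷-4) = (1, -1/2, -1/4, 3/4)
  row 2: subtract 3×row0 = (0, 9/2, -5/4, -17/4)
  row 3: subtract 4×row0 = (0, 3, 3, 1)
step 2: normalize row 1 (÷-1) = (0, 1, 2, -4)
  row 0: subtract -1/2×row1 = (1, 0, 3/4, -5/4)
  row 2: subtract 9/2×row1 = (0, 0, -41/4, 55/4)
  row 3: subtract 3×row1 = (0, 0, -3, 13)
step 3: normalize row 2 (÷-41/4) = (0, 0, 1, -55/41)
  row 0: subtract 3/4×row2 = (1, 0, 0, -10/41)
  row 1: subtract 2×row2 = (0, 1, 0, -54/41)
  row 3: subtract -3×row2 = (0, 0, 0, 368/41)
step 4: normalize row 3 (÷368/41) = (0, 0, 0, 1)
  row 0: subtract -10/41×row3 = (1, 0, 0, 0)
  row 1: subtract -54/41×row3 = (0, 1, 0, 0)
  row 2: subtract -55/41×row3 = (0, 0, 1, 0)

pivot columns: 0, 1, 2, 3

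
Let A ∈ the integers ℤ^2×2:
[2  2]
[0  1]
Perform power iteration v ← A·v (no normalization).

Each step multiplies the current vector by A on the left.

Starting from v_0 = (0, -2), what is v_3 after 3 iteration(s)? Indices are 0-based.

v_0 = (0, -2).
v_1 = A·v_0 = (-4, -2).
v_2 = A·v_1 = (-12, -2).
v_3 = A·v_2 = (-28, -2).

v_3 = (-28, -2)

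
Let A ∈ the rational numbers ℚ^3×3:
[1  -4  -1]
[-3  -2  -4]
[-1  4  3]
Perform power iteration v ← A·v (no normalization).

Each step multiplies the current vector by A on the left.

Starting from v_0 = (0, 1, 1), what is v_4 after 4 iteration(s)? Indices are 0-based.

v_4 = (192, 82, -212)

v_0 = (0, 1, 1).
v_1 = A·v_0 = (-5, -6, 7).
v_2 = A·v_1 = (12, -1, 2).
v_3 = A·v_2 = (14, -42, -10).
v_4 = A·v_3 = (192, 82, -212).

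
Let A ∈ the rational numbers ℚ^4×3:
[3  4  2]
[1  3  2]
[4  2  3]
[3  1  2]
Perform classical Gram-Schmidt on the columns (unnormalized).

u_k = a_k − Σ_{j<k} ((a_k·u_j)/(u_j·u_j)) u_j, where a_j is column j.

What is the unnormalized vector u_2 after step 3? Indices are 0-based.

Step 1: u_0 = a_0 = (3, 1, 4, 3).
Step 2: u_1 = a_1 − (26/35)·u_0 = (62/35, 79/35, -34/35, -43/35).
Step 3: u_2 = a_2 − (26/35)·u_0 − (47/187)·u_1 = (-126/187, 129/187, 3/11, 15/187).

u_2 = (-126/187, 129/187, 3/11, 15/187)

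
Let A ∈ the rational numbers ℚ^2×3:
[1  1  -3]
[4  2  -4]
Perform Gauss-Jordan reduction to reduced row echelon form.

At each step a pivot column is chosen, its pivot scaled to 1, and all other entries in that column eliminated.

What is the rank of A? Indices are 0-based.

step 1: normalize row 0 (÷1) = (1, 1, -3)
  row 1: subtract 4×row0 = (0, -2, 8)
step 2: normalize row 1 (÷-2) = (0, 1, -4)
  row 0: subtract 1×row1 = (1, 0, 1)

rank = 2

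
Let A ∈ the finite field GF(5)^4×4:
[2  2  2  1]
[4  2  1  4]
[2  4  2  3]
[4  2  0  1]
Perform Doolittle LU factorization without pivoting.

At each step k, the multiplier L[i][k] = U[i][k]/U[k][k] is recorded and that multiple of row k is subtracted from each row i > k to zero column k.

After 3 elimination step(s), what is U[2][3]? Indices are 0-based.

k=0: U[0][0]=2
  eliminate (1,0): mult=2, new row 1: (0, 3, 2, 2); set L[1][0]=2
  eliminate (2,0): mult=1, new row 2: (0, 2, 0, 2); set L[2][0]=1
  eliminate (3,0): mult=2, new row 3: (0, 3, 1, 4); set L[3][0]=2
k=1: U[1][1]=3
  eliminate (2,1): mult=4, new row 2: (0, 0, 2, 4); set L[2][1]=4
  eliminate (3,1): mult=1, new row 3: (0, 0, 4, 2); set L[3][1]=1
k=2: U[2][2]=2
  eliminate (3,2): mult=2, new row 3: (0, 0, 0, 4); set L[3][2]=2

U[2][3] = 4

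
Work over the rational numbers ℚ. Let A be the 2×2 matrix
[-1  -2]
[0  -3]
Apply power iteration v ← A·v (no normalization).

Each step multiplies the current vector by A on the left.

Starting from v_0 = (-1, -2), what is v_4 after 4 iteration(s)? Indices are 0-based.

v_0 = (-1, -2).
v_1 = A·v_0 = (5, 6).
v_2 = A·v_1 = (-17, -18).
v_3 = A·v_2 = (53, 54).
v_4 = A·v_3 = (-161, -162).

v_4 = (-161, -162)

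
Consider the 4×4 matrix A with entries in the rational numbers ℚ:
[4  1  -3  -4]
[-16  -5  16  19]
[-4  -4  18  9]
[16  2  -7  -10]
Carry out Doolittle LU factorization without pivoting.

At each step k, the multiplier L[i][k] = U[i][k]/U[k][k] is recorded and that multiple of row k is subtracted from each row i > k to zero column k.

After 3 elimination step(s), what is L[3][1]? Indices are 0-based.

L[3][1] = 2

k=0: U[0][0]=4
  eliminate (1,0): mult=-4, new row 1: (0, -1, 4, 3); set L[1][0]=-4
  eliminate (2,0): mult=-1, new row 2: (0, -3, 15, 5); set L[2][0]=-1
  eliminate (3,0): mult=4, new row 3: (0, -2, 5, 6); set L[3][0]=4
k=1: U[1][1]=-1
  eliminate (2,1): mult=3, new row 2: (0, 0, 3, -4); set L[2][1]=3
  eliminate (3,1): mult=2, new row 3: (0, 0, -3, 0); set L[3][1]=2
k=2: U[2][2]=3
  eliminate (3,2): mult=-1, new row 3: (0, 0, 0, -4); set L[3][2]=-1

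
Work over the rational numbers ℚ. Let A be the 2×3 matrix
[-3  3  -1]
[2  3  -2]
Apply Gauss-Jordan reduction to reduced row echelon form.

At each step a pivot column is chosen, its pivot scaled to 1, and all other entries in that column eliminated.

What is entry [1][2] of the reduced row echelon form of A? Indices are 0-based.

M[1][2] = -8/15

step 1: normalize row 0 (÷-3) = (1, -1, 1/3)
  row 1: subtract 2×row0 = (0, 5, -8/3)
step 2: normalize row 1 (÷5) = (0, 1, -8/15)
  row 0: subtract -1×row1 = (1, 0, -1/5)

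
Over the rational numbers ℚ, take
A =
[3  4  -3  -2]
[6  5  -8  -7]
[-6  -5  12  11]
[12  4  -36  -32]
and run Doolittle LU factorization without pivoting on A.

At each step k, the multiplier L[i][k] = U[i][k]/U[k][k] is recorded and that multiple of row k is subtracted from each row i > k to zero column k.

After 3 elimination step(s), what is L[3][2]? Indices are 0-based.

L[3][2] = -4

[col 0] pivot 3
  R1 -= 2*R0 → (0, -3, -2, -3)  (L[1][0] := 2)
  R2 -= -2*R0 → (0, 3, 6, 7)  (L[2][0] := -2)
  R3 -= 4*R0 → (0, -12, -24, -24)  (L[3][0] := 4)
[col 1] pivot -3
  R2 -= -1*R1 → (0, 0, 4, 4)  (L[2][1] := -1)
  R3 -= 4*R1 → (0, 0, -16, -12)  (L[3][1] := 4)
[col 2] pivot 4
  R3 -= -4*R2 → (0, 0, 0, 4)  (L[3][2] := -4)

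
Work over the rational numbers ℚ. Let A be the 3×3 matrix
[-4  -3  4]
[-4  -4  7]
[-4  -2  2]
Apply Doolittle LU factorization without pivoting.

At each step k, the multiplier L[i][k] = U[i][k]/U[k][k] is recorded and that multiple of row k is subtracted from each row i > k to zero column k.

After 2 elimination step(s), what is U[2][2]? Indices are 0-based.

U[2][2] = 1

[col 0] pivot -4
  R1 -= 1*R0 → (0, -1, 3)  (L[1][0] := 1)
  R2 -= 1*R0 → (0, 1, -2)  (L[2][0] := 1)
[col 1] pivot -1
  R2 -= -1*R1 → (0, 0, 1)  (L[2][1] := -1)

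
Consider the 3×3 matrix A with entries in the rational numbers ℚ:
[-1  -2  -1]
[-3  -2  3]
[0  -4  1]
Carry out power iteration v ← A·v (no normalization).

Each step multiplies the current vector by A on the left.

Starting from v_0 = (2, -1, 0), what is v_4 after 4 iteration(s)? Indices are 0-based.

v_4 = (108, -4, -92)

v_0 = (2, -1, 0).
v_1 = A·v_0 = (0, -4, 4).
v_2 = A·v_1 = (4, 20, 20).
v_3 = A·v_2 = (-64, 8, -60).
v_4 = A·v_3 = (108, -4, -92).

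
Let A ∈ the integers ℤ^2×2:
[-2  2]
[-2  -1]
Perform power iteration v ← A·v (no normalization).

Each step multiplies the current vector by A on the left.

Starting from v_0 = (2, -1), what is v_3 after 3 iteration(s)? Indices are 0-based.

v_3 = (18, -27)

v_0 = (2, -1).
v_1 = A·v_0 = (-6, -3).
v_2 = A·v_1 = (6, 15).
v_3 = A·v_2 = (18, -27).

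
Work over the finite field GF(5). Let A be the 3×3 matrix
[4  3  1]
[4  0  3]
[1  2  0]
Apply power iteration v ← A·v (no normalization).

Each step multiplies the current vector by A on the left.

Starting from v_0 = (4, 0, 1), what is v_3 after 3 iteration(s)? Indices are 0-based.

v_0 = (4, 0, 1).
v_1 = A·v_0 = (2, 4, 4).
v_2 = A·v_1 = (4, 0, 0).
v_3 = A·v_2 = (1, 1, 4).

v_3 = (1, 1, 4)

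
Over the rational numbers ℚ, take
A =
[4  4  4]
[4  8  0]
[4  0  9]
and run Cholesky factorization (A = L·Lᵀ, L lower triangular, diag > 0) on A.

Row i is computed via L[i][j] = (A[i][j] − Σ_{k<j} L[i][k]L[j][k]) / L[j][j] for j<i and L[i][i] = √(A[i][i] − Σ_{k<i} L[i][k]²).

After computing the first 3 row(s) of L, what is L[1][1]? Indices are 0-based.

Step 1: L[0][0] = √(4) = 2.
  L[1][0] = (4) / L[0][0] = 2.
Step 2: L[1][1] = √(4) = 2.
  L[2][0] = (4) / L[0][0] = 2.
  L[2][1] = (-4) / L[1][1] = -2.
Step 3: L[2][2] = √(1) = 1.

L[1][1] = 2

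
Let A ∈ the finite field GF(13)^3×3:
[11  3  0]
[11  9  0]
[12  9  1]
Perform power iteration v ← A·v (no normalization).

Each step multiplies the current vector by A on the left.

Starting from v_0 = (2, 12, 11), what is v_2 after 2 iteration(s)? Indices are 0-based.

v_0 = (2, 12, 11).
v_1 = A·v_0 = (6, 0, 0).
v_2 = A·v_1 = (1, 1, 7).

v_2 = (1, 1, 7)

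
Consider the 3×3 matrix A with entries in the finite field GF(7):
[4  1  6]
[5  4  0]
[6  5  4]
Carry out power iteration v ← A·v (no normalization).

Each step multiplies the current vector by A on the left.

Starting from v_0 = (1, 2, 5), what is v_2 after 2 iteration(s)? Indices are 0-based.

v_0 = (1, 2, 5).
v_1 = A·v_0 = (1, 6, 1).
v_2 = A·v_1 = (2, 1, 5).

v_2 = (2, 1, 5)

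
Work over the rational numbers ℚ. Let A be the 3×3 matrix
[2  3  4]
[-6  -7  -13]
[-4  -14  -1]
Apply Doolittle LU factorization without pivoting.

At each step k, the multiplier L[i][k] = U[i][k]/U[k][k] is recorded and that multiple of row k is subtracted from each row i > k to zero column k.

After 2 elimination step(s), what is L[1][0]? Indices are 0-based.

Step 1: pivot at (0,0) is 2.
  row1 ← row1 − (-3)·row0  ⇒  L[1][0]=-3, U row1=(0, 2, -1)
  row2 ← row2 − (-2)·row0  ⇒  L[2][0]=-2, U row2=(0, -8, 7)
Step 2: pivot at (1,1) is 2.
  row2 ← row2 − (-4)·row1  ⇒  L[2][1]=-4, U row2=(0, 0, 3)

L[1][0] = -3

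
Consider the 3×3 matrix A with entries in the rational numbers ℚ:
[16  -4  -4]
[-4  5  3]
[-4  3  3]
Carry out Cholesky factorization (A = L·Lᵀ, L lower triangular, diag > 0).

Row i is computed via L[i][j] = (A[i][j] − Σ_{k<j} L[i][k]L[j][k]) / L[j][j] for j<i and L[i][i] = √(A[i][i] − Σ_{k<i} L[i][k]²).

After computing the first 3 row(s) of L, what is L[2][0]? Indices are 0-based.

Step 1: L[0][0] = √(16) = 4.
  L[1][0] = (-4) / L[0][0] = -1.
Step 2: L[1][1] = √(4) = 2.
  L[2][0] = (-4) / L[0][0] = -1.
  L[2][1] = (2) / L[1][1] = 1.
Step 3: L[2][2] = √(1) = 1.

L[2][0] = -1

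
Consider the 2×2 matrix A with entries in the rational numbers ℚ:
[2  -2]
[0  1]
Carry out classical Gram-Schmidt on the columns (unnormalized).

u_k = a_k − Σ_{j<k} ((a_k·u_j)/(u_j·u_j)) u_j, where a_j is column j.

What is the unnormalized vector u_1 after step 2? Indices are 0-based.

Step 1: u_0 = a_0 = (2, 0).
Step 2: u_1 = a_1 − (-1)·u_0 = (0, 1).

u_1 = (0, 1)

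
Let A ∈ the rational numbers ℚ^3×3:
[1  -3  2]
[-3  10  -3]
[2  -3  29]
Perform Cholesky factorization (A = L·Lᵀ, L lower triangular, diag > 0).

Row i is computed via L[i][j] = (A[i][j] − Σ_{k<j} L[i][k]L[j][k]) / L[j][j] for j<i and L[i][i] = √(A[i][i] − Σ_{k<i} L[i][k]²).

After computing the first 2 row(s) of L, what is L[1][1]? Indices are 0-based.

Step 1: L[0][0] = √(1) = 1.
  L[1][0] = (-3) / L[0][0] = -3.
Step 2: L[1][1] = √(1) = 1.

L[1][1] = 1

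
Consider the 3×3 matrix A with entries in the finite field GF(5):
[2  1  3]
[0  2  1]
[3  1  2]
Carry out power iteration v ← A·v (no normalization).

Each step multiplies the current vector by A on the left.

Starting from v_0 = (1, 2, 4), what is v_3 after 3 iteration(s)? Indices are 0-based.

v_0 = (1, 2, 4).
v_1 = A·v_0 = (1, 3, 3).
v_2 = A·v_1 = (4, 4, 2).
v_3 = A·v_2 = (3, 0, 0).

v_3 = (3, 0, 0)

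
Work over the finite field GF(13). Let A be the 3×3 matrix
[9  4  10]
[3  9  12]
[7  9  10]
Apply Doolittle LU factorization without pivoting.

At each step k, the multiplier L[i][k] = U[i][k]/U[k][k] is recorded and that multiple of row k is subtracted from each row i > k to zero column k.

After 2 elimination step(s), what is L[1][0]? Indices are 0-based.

Step 1: pivot at (0,0) is 9.
  row1 ← row1 − (9)·row0  ⇒  L[1][0]=9, U row1=(0, 12, 0)
  row2 ← row2 − (8)·row0  ⇒  L[2][0]=8, U row2=(0, 3, 8)
Step 2: pivot at (1,1) is 12.
  row2 ← row2 − (10)·row1  ⇒  L[2][1]=10, U row2=(0, 0, 8)

L[1][0] = 9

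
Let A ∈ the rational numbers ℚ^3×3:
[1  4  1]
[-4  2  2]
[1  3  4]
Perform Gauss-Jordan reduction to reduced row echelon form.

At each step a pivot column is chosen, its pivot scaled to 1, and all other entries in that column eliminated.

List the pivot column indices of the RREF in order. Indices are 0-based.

pivot columns: 0, 1, 2

step 1: normalize row 0 (÷1) = (1, 4, 1)
  row 1: subtract -4×row0 = (0, 18, 6)
  row 2: subtract 1×row0 = (0, -1, 3)
step 2: normalize row 1 (÷18) = (0, 1, 1/3)
  row 0: subtract 4×row1 = (1, 0, -1/3)
  row 2: subtract -1×row1 = (0, 0, 10/3)
step 3: normalize row 2 (÷10/3) = (0, 0, 1)
  row 0: subtract -1/3×row2 = (1, 0, 0)
  row 1: subtract 1/3×row2 = (0, 1, 0)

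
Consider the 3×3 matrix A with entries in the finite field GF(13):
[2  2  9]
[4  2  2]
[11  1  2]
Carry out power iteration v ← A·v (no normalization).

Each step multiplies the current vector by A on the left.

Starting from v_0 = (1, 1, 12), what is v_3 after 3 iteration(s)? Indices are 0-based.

v_3 = (4, 7, 4)

v_0 = (1, 1, 12).
v_1 = A·v_0 = (8, 4, 10).
v_2 = A·v_1 = (10, 8, 8).
v_3 = A·v_2 = (4, 7, 4).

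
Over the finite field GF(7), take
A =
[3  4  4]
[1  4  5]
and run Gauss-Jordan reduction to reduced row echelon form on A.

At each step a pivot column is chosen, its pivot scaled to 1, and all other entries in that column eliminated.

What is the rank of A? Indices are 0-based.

[1] R0 /= 3  ⇒  (1, 6, 6)
     R1 -= 1·R0  ⇒  (0, 5, 6)
[2] R1 /= 5  ⇒  (0, 1, 4)
     R0 -= 6·R1  ⇒  (1, 0, 3)

rank = 2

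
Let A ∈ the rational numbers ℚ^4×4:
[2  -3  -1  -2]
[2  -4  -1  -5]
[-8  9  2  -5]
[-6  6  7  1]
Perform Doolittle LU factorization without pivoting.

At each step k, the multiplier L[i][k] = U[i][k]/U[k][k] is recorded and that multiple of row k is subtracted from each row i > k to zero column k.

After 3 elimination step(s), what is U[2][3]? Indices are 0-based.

k=0: U[0][0]=2
  eliminate (1,0): mult=1, new row 1: (0, -1, 0, -3); set L[1][0]=1
  eliminate (2,0): mult=-4, new row 2: (0, -3, -2, -13); set L[2][0]=-4
  eliminate (3,0): mult=-3, new row 3: (0, -3, 4, -5); set L[3][0]=-3
k=1: U[1][1]=-1
  eliminate (2,1): mult=3, new row 2: (0, 0, -2, -4); set L[2][1]=3
  eliminate (3,1): mult=3, new row 3: (0, 0, 4, 4); set L[3][1]=3
k=2: U[2][2]=-2
  eliminate (3,2): mult=-2, new row 3: (0, 0, 0, -4); set L[3][2]=-2

U[2][3] = -4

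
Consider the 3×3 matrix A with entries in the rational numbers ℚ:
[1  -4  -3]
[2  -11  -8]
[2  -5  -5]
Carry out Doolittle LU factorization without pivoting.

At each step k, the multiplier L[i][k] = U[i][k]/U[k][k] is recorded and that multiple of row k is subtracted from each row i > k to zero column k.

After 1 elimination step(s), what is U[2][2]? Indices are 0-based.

U[2][2] = 1

Step 1: pivot at (0,0) is 1.
  row1 ← row1 − (2)·row0  ⇒  L[1][0]=2, U row1=(0, -3, -2)
  row2 ← row2 − (2)·row0  ⇒  L[2][0]=2, U row2=(0, 3, 1)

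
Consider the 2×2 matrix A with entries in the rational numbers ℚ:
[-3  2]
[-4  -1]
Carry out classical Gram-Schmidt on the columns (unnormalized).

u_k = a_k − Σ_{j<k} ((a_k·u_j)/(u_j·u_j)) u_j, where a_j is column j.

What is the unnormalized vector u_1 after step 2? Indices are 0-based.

Step 1: u_0 = a_0 = (-3, -4).
Step 2: u_1 = a_1 − (-2/25)·u_0 = (44/25, -33/25).

u_1 = (44/25, -33/25)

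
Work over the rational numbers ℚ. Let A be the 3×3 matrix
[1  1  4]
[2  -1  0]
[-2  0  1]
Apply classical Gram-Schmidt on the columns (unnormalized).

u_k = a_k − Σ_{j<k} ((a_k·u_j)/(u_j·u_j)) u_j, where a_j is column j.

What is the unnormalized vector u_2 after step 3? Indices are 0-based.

Step 1: u_0 = a_0 = (1, 2, -2).
Step 2: u_1 = a_1 − (-1/9)·u_0 = (10/9, -7/9, -2/9).
Step 3: u_2 = a_2 − (2/9)·u_0 − (38/17)·u_1 = (22/17, 22/17, 33/17).

u_2 = (22/17, 22/17, 33/17)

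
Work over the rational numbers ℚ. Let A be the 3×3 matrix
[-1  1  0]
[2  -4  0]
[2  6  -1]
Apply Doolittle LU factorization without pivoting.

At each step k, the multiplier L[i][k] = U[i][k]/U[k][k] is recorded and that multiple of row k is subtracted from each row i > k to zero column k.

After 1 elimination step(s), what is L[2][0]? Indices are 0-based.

k=0: U[0][0]=-1
  eliminate (1,0): mult=-2, new row 1: (0, -2, 0); set L[1][0]=-2
  eliminate (2,0): mult=-2, new row 2: (0, 8, -1); set L[2][0]=-2

L[2][0] = -2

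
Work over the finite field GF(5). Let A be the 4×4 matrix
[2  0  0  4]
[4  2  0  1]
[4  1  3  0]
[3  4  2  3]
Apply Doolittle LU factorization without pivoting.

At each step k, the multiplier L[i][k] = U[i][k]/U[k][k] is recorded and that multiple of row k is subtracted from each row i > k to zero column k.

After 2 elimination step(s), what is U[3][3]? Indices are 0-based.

Step 1: pivot at (0,0) is 2.
  row1 ← row1 − (2)·row0  ⇒  L[1][0]=2, U row1=(0, 2, 0, 3)
  row2 ← row2 − (2)·row0  ⇒  L[2][0]=2, U row2=(0, 1, 3, 2)
  row3 ← row3 − (4)·row0  ⇒  L[3][0]=4, U row3=(0, 4, 2, 2)
Step 2: pivot at (1,1) is 2.
  row2 ← row2 − (3)·row1  ⇒  L[2][1]=3, U row2=(0, 0, 3, 3)
  row3 ← row3 − (2)·row1  ⇒  L[3][1]=2, U row3=(0, 0, 2, 1)

U[3][3] = 1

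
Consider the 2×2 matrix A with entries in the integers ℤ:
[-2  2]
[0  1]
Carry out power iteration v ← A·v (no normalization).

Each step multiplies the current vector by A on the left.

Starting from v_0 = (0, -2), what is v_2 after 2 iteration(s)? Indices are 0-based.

v_2 = (4, -2)

v_0 = (0, -2).
v_1 = A·v_0 = (-4, -2).
v_2 = A·v_1 = (4, -2).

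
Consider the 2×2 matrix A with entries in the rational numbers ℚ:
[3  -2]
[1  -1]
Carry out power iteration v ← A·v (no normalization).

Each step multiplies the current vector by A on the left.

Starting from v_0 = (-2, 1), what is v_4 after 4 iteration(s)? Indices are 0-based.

v_0 = (-2, 1).
v_1 = A·v_0 = (-8, -3).
v_2 = A·v_1 = (-18, -5).
v_3 = A·v_2 = (-44, -13).
v_4 = A·v_3 = (-106, -31).

v_4 = (-106, -31)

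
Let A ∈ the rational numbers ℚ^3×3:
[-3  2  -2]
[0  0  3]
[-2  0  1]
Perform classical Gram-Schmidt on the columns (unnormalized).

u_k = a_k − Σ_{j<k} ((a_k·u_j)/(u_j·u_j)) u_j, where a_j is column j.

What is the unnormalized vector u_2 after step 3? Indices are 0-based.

u_2 = (0, 3, 0)

Step 1: u_0 = a_0 = (-3, 0, -2).
Step 2: u_1 = a_1 − (-6/13)·u_0 = (8/13, 0, -12/13).
Step 3: u_2 = a_2 − (4/13)·u_0 − (-7/4)·u_1 = (0, 3, 0).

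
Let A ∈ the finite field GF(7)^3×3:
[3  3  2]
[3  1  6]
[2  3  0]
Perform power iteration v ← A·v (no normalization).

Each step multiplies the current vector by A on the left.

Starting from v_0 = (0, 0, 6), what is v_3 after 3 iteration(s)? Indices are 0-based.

v_3 = (2, 1, 0)

v_0 = (0, 0, 6).
v_1 = A·v_0 = (5, 1, 0).
v_2 = A·v_1 = (4, 2, 6).
v_3 = A·v_2 = (2, 1, 0).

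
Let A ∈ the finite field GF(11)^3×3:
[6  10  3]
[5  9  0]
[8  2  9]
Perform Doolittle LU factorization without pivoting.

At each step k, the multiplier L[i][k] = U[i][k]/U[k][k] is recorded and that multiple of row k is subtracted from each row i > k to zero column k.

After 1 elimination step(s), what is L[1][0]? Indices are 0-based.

[col 0] pivot 6
  R1 -= 10*R0 → (0, 8, 3)  (L[1][0] := 10)
  R2 -= 5*R0 → (0, 7, 5)  (L[2][0] := 5)

L[1][0] = 10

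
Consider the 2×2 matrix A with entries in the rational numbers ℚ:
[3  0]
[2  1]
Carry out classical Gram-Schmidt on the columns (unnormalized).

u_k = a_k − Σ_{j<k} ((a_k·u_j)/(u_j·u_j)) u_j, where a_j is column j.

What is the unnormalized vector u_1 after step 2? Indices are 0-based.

Step 1: u_0 = a_0 = (3, 2).
Step 2: u_1 = a_1 − (2/13)·u_0 = (-6/13, 9/13).

u_1 = (-6/13, 9/13)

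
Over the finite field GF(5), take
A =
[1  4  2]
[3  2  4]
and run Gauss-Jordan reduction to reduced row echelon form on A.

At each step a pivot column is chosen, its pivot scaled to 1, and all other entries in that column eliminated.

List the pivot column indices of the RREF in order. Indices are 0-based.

pivot columns: 0, 2

pivot(0,0)=1: scale R0 → (1, 4, 2)
  clear (1,0): R1 −= (3)R0 → (0, 0, 3)
col 1: no nonzero at/below row 1; advance.
pivot(1,2)=3: scale R1 → (0, 0, 1)
  clear (0,2): R0 −= (2)R1 → (1, 4, 0)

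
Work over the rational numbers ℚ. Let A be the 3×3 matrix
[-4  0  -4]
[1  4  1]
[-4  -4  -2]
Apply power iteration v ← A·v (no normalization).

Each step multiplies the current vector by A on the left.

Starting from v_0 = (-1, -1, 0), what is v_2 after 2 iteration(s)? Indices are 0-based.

v_2 = (-48, -8, -12)

v_0 = (-1, -1, 0).
v_1 = A·v_0 = (4, -5, 8).
v_2 = A·v_1 = (-48, -8, -12).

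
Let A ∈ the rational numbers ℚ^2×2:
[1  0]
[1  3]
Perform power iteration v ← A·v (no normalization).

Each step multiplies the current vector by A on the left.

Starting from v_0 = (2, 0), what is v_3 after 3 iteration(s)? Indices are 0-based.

v_3 = (2, 26)

v_0 = (2, 0).
v_1 = A·v_0 = (2, 2).
v_2 = A·v_1 = (2, 8).
v_3 = A·v_2 = (2, 26).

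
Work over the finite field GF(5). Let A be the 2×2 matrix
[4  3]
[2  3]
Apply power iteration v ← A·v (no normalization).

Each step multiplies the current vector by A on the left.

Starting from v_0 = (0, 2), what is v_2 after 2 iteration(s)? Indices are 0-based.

v_2 = (2, 0)

v_0 = (0, 2).
v_1 = A·v_0 = (1, 1).
v_2 = A·v_1 = (2, 0).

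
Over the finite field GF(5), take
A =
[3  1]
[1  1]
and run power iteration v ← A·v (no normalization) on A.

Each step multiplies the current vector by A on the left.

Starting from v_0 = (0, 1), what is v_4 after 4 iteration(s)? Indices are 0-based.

v_0 = (0, 1).
v_1 = A·v_0 = (1, 1).
v_2 = A·v_1 = (4, 2).
v_3 = A·v_2 = (4, 1).
v_4 = A·v_3 = (3, 0).

v_4 = (3, 0)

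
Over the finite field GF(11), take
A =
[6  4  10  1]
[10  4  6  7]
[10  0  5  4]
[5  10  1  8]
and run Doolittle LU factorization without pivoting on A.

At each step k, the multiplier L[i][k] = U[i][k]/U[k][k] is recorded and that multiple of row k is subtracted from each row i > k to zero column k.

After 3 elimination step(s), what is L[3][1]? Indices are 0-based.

L[3][1] = 3

k=0: U[0][0]=6
  eliminate (1,0): mult=9, new row 1: (0, 1, 4, 9); set L[1][0]=9
  eliminate (2,0): mult=9, new row 2: (0, 8, 3, 6); set L[2][0]=9
  eliminate (3,0): mult=10, new row 3: (0, 3, 0, 9); set L[3][0]=10
k=1: U[1][1]=1
  eliminate (2,1): mult=8, new row 2: (0, 0, 4, 0); set L[2][1]=8
  eliminate (3,1): mult=3, new row 3: (0, 0, 10, 4); set L[3][1]=3
k=2: U[2][2]=4
  eliminate (3,2): mult=8, new row 3: (0, 0, 0, 4); set L[3][2]=8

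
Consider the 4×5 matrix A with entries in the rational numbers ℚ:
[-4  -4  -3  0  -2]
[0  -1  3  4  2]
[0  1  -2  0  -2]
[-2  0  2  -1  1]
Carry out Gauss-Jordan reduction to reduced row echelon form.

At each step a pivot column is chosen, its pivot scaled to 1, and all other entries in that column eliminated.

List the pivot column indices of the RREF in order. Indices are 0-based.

pivot columns: 0, 1, 2, 3

[1] R0 /= -4  ⇒  (1, 1, 3/4, 0, 1/2)
     R3 -= -2·R0  ⇒  (0, 2, 7/2, -1, 2)
[2] R1 /= -1  ⇒  (0, 1, -3, -4, -2)
     R0 -= 1·R1  ⇒  (1, 0, 15/4, 4, 5/2)
     R2 -= 1·R1  ⇒  (0, 0, 1, 4, 0)
     R3 -= 2·R1  ⇒  (0, 0, 19/2, 7, 6)
[3] R2 /= 1  ⇒  (0, 0, 1, 4, 0)
     R0 -= 15/4·R2  ⇒  (1, 0, 0, -11, 5/2)
     R1 -= -3·R2  ⇒  (0, 1, 0, 8, -2)
     R3 -= 19/2·R2  ⇒  (0, 0, 0, -31, 6)
[4] R3 /= -31  ⇒  (0, 0, 0, 1, -6/31)
     R0 -= -11·R3  ⇒  (1, 0, 0, 0, 23/62)
     R1 -= 8·R3  ⇒  (0, 1, 0, 0, -14/31)
     R2 -= 4·R3  ⇒  (0, 0, 1, 0, 24/31)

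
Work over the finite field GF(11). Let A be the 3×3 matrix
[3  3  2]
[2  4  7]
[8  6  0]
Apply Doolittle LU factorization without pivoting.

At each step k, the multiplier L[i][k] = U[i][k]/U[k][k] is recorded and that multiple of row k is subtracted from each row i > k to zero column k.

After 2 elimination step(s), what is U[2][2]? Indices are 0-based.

Step 1: pivot at (0,0) is 3.
  row1 ← row1 − (8)·row0  ⇒  L[1][0]=8, U row1=(0, 2, 2)
  row2 ← row2 − (10)·row0  ⇒  L[2][0]=10, U row2=(0, 9, 2)
Step 2: pivot at (1,1) is 2.
  row2 ← row2 − (10)·row1  ⇒  L[2][1]=10, U row2=(0, 0, 4)

U[2][2] = 4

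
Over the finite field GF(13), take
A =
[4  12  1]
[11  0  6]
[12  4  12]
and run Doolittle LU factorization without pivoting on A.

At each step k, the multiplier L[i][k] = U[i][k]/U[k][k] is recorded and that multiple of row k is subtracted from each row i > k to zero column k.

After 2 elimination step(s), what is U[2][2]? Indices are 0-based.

Step 1: pivot at (0,0) is 4.
  row1 ← row1 − (6)·row0  ⇒  L[1][0]=6, U row1=(0, 6, 0)
  row2 ← row2 − (3)·row0  ⇒  L[2][0]=3, U row2=(0, 7, 9)
Step 2: pivot at (1,1) is 6.
  row2 ← row2 − (12)·row1  ⇒  L[2][1]=12, U row2=(0, 0, 9)

U[2][2] = 9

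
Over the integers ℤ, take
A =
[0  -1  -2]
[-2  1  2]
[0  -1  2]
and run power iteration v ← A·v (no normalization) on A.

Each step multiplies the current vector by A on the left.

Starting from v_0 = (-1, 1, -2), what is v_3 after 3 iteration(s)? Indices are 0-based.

v_3 = (35, -57, -1)

v_0 = (-1, 1, -2).
v_1 = A·v_0 = (3, -1, -5).
v_2 = A·v_1 = (11, -17, -9).
v_3 = A·v_2 = (35, -57, -1).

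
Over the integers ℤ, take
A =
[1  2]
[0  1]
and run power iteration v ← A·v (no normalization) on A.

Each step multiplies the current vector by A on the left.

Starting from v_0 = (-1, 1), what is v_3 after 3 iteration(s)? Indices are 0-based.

v_0 = (-1, 1).
v_1 = A·v_0 = (1, 1).
v_2 = A·v_1 = (3, 1).
v_3 = A·v_2 = (5, 1).

v_3 = (5, 1)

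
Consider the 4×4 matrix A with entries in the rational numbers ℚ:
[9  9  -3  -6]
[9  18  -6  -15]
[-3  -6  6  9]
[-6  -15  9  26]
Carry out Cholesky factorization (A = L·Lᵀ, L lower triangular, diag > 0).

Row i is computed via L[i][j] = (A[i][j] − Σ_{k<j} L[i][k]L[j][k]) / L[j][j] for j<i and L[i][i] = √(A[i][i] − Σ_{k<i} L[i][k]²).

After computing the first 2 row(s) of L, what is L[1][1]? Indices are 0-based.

Step 1: L[0][0] = √(9) = 3.
  L[1][0] = (9) / L[0][0] = 3.
Step 2: L[1][1] = √(9) = 3.

L[1][1] = 3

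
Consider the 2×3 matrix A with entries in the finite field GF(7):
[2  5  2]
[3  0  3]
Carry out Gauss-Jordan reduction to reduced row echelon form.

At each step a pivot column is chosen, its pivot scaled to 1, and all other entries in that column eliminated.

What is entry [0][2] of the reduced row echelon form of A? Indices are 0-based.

[1] R0 /= 2  ⇒  (1, 6, 1)
     R1 -= 3·R0  ⇒  (0, 3, 0)
[2] R1 /= 3  ⇒  (0, 1, 0)
     R0 -= 6·R1  ⇒  (1, 0, 1)

M[0][2] = 1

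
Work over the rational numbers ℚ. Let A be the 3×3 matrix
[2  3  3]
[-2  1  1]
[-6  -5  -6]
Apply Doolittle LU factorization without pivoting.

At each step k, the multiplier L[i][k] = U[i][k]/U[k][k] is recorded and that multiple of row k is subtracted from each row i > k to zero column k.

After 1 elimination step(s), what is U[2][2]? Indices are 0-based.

U[2][2] = 3

k=0: U[0][0]=2
  eliminate (1,0): mult=-1, new row 1: (0, 4, 4); set L[1][0]=-1
  eliminate (2,0): mult=-3, new row 2: (0, 4, 3); set L[2][0]=-3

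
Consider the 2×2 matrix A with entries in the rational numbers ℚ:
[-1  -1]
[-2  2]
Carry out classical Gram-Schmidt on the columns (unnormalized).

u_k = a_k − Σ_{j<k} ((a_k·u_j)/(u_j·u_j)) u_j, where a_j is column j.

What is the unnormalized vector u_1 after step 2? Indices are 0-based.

u_1 = (-8/5, 4/5)

Step 1: u_0 = a_0 = (-1, -2).
Step 2: u_1 = a_1 − (-3/5)·u_0 = (-8/5, 4/5).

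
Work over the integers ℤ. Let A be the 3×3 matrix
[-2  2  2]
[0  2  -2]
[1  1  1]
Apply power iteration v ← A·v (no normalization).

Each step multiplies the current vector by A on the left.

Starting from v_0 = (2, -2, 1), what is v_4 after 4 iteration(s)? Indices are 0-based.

v_4 = (50, 34, -83)

v_0 = (2, -2, 1).
v_1 = A·v_0 = (-6, -6, 1).
v_2 = A·v_1 = (2, -14, -11).
v_3 = A·v_2 = (-54, -6, -23).
v_4 = A·v_3 = (50, 34, -83).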